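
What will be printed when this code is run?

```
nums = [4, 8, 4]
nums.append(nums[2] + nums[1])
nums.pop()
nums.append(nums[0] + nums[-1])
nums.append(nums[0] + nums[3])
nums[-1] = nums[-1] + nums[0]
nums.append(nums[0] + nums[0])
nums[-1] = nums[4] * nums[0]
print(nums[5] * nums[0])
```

256

append nums[2]+nums[1] = 4+8 = 12 → [4, 8, 4, 12]
pop() removes 12 → [4, 8, 4]
append nums[0]+nums[-1] = 4+4 = 8 → [4, 8, 4, 8]
append nums[0]+nums[3] = 4+8 = 12 → [4, 8, 4, 8, 12]
nums[-1] = nums[-1]+nums[0] = 12+4 = 16 → [4, 8, 4, 8, 16]
append nums[0]+nums[0] = 4+4 = 8 → [4, 8, 4, 8, 16, 8]
nums[-1] = nums[4]*nums[0] = 16*4 = 64 → [4, 8, 4, 8, 16, 64]
nums[5]*nums[0] = 64*4 = 256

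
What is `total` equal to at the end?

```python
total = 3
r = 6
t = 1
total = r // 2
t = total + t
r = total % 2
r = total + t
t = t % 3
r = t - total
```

3

total = 6//2 = 3
t = 3+1 = 4
r = 3%2 = 1
r = 3+4 = 7
t = 4%3 = 1
r = 1-3 = -2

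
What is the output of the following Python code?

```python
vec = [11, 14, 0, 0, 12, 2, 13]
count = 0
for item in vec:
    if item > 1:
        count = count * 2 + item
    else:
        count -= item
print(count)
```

item=11: >1, count = 0*2+11 = 11
item=14: >1, count = 11*2+14 = 36
item=0: not >1, count = 36-0 = 36
item=0: not >1, count = 36-0 = 36
item=12: >1, count = 36*2+12 = 84
item=2: >1, count = 84*2+2 = 170
item=13: >1, count = 170*2+13 = 353

353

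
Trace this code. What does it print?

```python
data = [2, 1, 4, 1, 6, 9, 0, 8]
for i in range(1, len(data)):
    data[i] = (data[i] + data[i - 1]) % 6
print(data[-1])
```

1

i=1: data[1] = (1+2)%6 = 3 → [2, 3, 4, 1, 6, 9, 0, 8]
i=2: data[2] = (4+3)%6 = 1 → [2, 3, 1, 1, 6, 9, 0, 8]
i=3: data[3] = (1+1)%6 = 2 → [2, 3, 1, 2, 6, 9, 0, 8]
i=4: data[4] = (6+2)%6 = 2 → [2, 3, 1, 2, 2, 9, 0, 8]
i=5: data[5] = (9+2)%6 = 5 → [2, 3, 1, 2, 2, 5, 0, 8]
i=6: data[6] = (0+5)%6 = 5 → [2, 3, 1, 2, 2, 5, 5, 8]
i=7: data[7] = (8+5)%6 = 1 → [2, 3, 1, 2, 2, 5, 5, 1]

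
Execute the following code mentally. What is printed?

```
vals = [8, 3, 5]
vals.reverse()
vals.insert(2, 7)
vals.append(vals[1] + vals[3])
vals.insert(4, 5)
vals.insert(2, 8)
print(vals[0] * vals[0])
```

reverse → [5, 3, 8]
insert 7 at 2 → [5, 3, 7, 8]
append vals[1]+vals[3] = 3+8 = 11 → [5, 3, 7, 8, 11]
insert 5 at 4 → [5, 3, 7, 8, 5, 11]
insert 8 at 2 → [5, 3, 8, 7, 8, 5, 11]
vals[0]*vals[0] = 5*5 = 25

25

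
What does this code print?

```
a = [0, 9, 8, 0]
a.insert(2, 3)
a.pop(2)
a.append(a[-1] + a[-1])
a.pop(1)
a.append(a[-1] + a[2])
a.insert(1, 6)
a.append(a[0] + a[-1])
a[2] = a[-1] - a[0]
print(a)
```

[0, 6, 0, 0, 0, 0, 0]

insert 3 at 2 → [0, 9, 3, 8, 0]
pop(2) removes 3 → [0, 9, 8, 0]
append a[-1]+a[-1] = 0+0 = 0 → [0, 9, 8, 0, 0]
pop(1) removes 9 → [0, 8, 0, 0]
append a[-1]+a[2] = 0+0 = 0 → [0, 8, 0, 0, 0]
insert 6 at 1 → [0, 6, 8, 0, 0, 0]
append a[0]+a[-1] = 0+0 = 0 → [0, 6, 8, 0, 0, 0, 0]
a[2] = a[-1]-a[0] = 0-0 = 0 → [0, 6, 0, 0, 0, 0, 0]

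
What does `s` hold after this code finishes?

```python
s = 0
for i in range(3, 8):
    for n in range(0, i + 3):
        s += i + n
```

i=3,n=0: s = 0+3 = 3
i=3,n=1: s = 3+4 = 7
i=3,n=2: s = 7+5 = 12
i=3,n=3: s = 12+6 = 18
i=3,n=4: s = 18+7 = 25
i=3,n=5: s = 25+8 = 33
i=4,n=0: s = 33+4 = 37
i=4,n=1: s = 37+5 = 42
i=4,n=2: s = 42+6 = 48
i=4,n=3: s = 48+7 = 55
i=4,n=4: s = 55+8 = 63
i=4,n=5: s = 63+9 = 72
i=4,n=6: s = 72+10 = 82
i=5,n=0: s = 82+5 = 87
i=5,n=1: s = 87+6 = 93
i=5,n=2: s = 93+7 = 100
i=5,n=3: s = 100+8 = 108
i=5,n=4: s = 108+9 = 117
i=5,n=5: s = 117+10 = 127
i=5,n=6: s = 127+11 = 138
i=5,n=7: s = 138+12 = 150
i=6,n=0: s = 150+6 = 156
i=6,n=1: s = 156+7 = 163
i=6,n=2: s = 163+8 = 171
i=6,n=3: s = 171+9 = 180
i=6,n=4: s = 180+10 = 190
i=6,n=5: s = 190+11 = 201
i=6,n=6: s = 201+12 = 213
i=6,n=7: s = 213+13 = 226
i=6,n=8: s = 226+14 = 240
i=7,n=0: s = 240+7 = 247
i=7,n=1: s = 247+8 = 255
i=7,n=2: s = 255+9 = 264
i=7,n=3: s = 264+10 = 274
i=7,n=4: s = 274+11 = 285
i=7,n=5: s = 285+12 = 297
i=7,n=6: s = 297+13 = 310
i=7,n=7: s = 310+14 = 324
i=7,n=8: s = 324+15 = 339
i=7,n=9: s = 339+16 = 355

355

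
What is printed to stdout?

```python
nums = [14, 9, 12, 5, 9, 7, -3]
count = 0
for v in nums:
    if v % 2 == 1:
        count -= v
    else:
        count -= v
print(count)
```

-53

v=14: not odd, count = 0-14 = -14
v=9: odd, count = (-14)-9 = -23
v=12: not odd, count = (-23)-12 = -35
v=5: odd, count = (-35)-5 = -40
v=9: odd, count = (-40)-9 = -49
v=7: odd, count = (-49)-7 = -56
v=-3: odd, count = (-56)-(-3) = -53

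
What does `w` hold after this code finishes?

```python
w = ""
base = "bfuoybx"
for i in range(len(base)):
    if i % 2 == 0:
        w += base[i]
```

'buyx'

i=0: add 'b' → 'b'
i=1: skip
i=2: add 'u' → 'bu'
i=3: skip
i=4: add 'y' → 'buy'
i=5: skip
i=6: add 'x' → 'buyx'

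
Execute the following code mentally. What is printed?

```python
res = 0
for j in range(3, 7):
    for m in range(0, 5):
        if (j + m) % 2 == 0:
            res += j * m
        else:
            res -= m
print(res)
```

j=3,m=0: odd sum, res = 0-0 = 0
j=3,m=1: even sum, res = 0+3 = 3
j=3,m=2: odd sum, res = 3-2 = 1
j=3,m=3: even sum, res = 1+9 = 10
j=3,m=4: odd sum, res = 10-4 = 6
j=4,m=0: even sum, res = 6+0 = 6
j=4,m=1: odd sum, res = 6-1 = 5
j=4,m=2: even sum, res = 5+8 = 13
j=4,m=3: odd sum, res = 13-3 = 10
j=4,m=4: even sum, res = 10+16 = 26
j=5,m=0: odd sum, res = 26-0 = 26
j=5,m=1: even sum, res = 26+5 = 31
j=5,m=2: odd sum, res = 31-2 = 29
j=5,m=3: even sum, res = 29+15 = 44
j=5,m=4: odd sum, res = 44-4 = 40
j=6,m=0: even sum, res = 40+0 = 40
j=6,m=1: odd sum, res = 40-1 = 39
j=6,m=2: even sum, res = 39+12 = 51
j=6,m=3: odd sum, res = 51-3 = 48
j=6,m=4: even sum, res = 48+24 = 72

72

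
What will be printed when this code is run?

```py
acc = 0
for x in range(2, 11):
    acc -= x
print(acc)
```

x=2: acc = 0-2 = -2
x=3: acc = (-2)-3 = -5
x=4: acc = (-5)-4 = -9
x=5: acc = (-9)-5 = -14
x=6: acc = (-14)-6 = -20
x=7: acc = (-20)-7 = -27
x=8: acc = (-27)-8 = -35
x=9: acc = (-35)-9 = -44
x=10: acc = (-44)-10 = -54

-54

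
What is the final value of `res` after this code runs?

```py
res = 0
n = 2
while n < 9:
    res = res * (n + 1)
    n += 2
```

0

n=2: res = 0*3 = 0
n=4: res = 0*5 = 0
n=6: res = 0*7 = 0
n=8: res = 0*9 = 0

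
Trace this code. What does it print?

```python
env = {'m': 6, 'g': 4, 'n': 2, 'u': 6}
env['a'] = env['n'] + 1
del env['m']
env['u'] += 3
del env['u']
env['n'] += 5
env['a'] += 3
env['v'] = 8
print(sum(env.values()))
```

25

env['a'] = env['n']+1 = 3 → {'m': 6, 'g': 4, 'n': 2, 'u': 6, 'a': 3}
del 'm' → {'g': 4, 'n': 2, 'u': 6, 'a': 3}
env['u'] = 6+3 = 9 → {'g': 4, 'n': 2, 'u': 9, 'a': 3}
del 'u' → {'g': 4, 'n': 2, 'a': 3}
env['n'] = 2+5 = 7 → {'g': 4, 'n': 7, 'a': 3}
env['a'] = 3+3 = 6 → {'g': 4, 'n': 7, 'a': 6}
env['v'] = 8 → {'g': 4, 'n': 7, 'a': 6, 'v': 8}
sum of values = 25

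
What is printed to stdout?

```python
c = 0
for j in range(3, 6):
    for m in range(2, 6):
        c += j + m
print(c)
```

j=3,m=2: c = 0+5 = 5
j=3,m=3: c = 5+6 = 11
j=3,m=4: c = 11+7 = 18
j=3,m=5: c = 18+8 = 26
j=4,m=2: c = 26+6 = 32
j=4,m=3: c = 32+7 = 39
j=4,m=4: c = 39+8 = 47
j=4,m=5: c = 47+9 = 56
j=5,m=2: c = 56+7 = 63
j=5,m=3: c = 63+8 = 71
j=5,m=4: c = 71+9 = 80
j=5,m=5: c = 80+10 = 90

90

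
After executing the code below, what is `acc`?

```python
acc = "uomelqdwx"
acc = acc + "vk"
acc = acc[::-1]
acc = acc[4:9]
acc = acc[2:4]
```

'le'

+ 'vk' → 'uomelqdwxvk'
reverse → 'kvxwdqlemou'
slice [4:9] → 'dqlem'
slice [2:4] → 'le'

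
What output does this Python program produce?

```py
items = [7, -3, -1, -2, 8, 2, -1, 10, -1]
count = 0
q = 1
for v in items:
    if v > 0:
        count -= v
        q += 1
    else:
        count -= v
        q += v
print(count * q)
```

v=7: >0, count = 0-7 = -7; q=2
v=-3: not >0, count = (-7)-(-3) = -4; q=-1
v=-1: not >0, count = (-4)-(-1) = -3; q=-2
v=-2: not >0, count = (-3)-(-2) = -1; q=-4
v=8: >0, count = (-1)-8 = -9; q=-3
v=2: >0, count = (-9)-2 = -11; q=-2
v=-1: not >0, count = (-11)-(-1) = -10; q=-3
v=10: >0, count = (-10)-10 = -20; q=-2
v=-1: not >0, count = (-20)-(-1) = -19; q=-3
count*q = (-19)*(-3) = 57

57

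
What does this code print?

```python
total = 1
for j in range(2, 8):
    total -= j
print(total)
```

-26

j=2: total = 1-2 = -1
j=3: total = (-1)-3 = -4
j=4: total = (-4)-4 = -8
j=5: total = (-8)-5 = -13
j=6: total = (-13)-6 = -19
j=7: total = (-19)-7 = -26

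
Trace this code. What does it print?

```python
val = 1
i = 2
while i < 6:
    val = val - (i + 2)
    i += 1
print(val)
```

i=2: val = 1-4 = -3
i=3: val = (-3)-5 = -8
i=4: val = (-8)-6 = -14
i=5: val = (-14)-7 = -21

-21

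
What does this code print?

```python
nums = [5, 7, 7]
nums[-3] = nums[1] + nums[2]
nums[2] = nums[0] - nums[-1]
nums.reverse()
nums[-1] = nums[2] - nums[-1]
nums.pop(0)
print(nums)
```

[7, 0]

nums[-3] = nums[1]+nums[2] = 7+7 = 14 → [14, 7, 7]
nums[2] = nums[0]-nums[-1] = 14-7 = 7 → [14, 7, 7]
reverse → [7, 7, 14]
nums[-1] = nums[2]-nums[-1] = 14-14 = 0 → [7, 7, 0]
pop(0) removes 7 → [7, 0]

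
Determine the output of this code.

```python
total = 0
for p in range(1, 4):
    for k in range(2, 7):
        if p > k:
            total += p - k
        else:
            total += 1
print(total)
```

p=1,k=2: not 1>2, total = 0+1 = 1
p=1,k=3: not 1>3, total = 1+1 = 2
p=1,k=4: not 1>4, total = 2+1 = 3
p=1,k=5: not 1>5, total = 3+1 = 4
p=1,k=6: not 1>6, total = 4+1 = 5
p=2,k=2: not 2>2, total = 5+1 = 6
p=2,k=3: not 2>3, total = 6+1 = 7
p=2,k=4: not 2>4, total = 7+1 = 8
p=2,k=5: not 2>5, total = 8+1 = 9
p=2,k=6: not 2>6, total = 9+1 = 10
p=3,k=2: 3>2, total = 10+1 = 11
p=3,k=3: not 3>3, total = 11+1 = 12
p=3,k=4: not 3>4, total = 12+1 = 13
p=3,k=5: not 3>5, total = 13+1 = 14
p=3,k=6: not 3>6, total = 14+1 = 15

15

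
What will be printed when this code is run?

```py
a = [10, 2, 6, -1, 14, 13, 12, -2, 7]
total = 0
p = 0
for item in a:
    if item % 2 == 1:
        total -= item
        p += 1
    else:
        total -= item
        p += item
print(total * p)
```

item=10: not odd, total = 0-10 = -10; p=10
item=2: not odd, total = (-10)-2 = -12; p=12
item=6: not odd, total = (-12)-6 = -18; p=18
item=-1: odd, total = (-18)-(-1) = -17; p=19
item=14: not odd, total = (-17)-14 = -31; p=33
item=13: odd, total = (-31)-13 = -44; p=34
item=12: not odd, total = (-44)-12 = -56; p=46
item=-2: not odd, total = (-56)-(-2) = -54; p=44
item=7: odd, total = (-54)-7 = -61; p=45
total*p = (-61)*45 = -2745

-2745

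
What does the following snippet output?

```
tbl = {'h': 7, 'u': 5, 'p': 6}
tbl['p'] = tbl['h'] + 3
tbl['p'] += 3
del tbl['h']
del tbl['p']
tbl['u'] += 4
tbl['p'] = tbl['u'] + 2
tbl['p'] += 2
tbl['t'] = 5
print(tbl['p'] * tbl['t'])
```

tbl['p'] = tbl['h']+3 = 10 → {'h': 7, 'u': 5, 'p': 10}
tbl['p'] = 10+3 = 13 → {'h': 7, 'u': 5, 'p': 13}
del 'h' → {'u': 5, 'p': 13}
del 'p' → {'u': 5}
tbl['u'] = 5+4 = 9 → {'u': 9}
tbl['p'] = tbl['u']+2 = 11 → {'u': 9, 'p': 11}
tbl['p'] = 11+2 = 13 → {'u': 9, 'p': 13}
tbl['t'] = 5 → {'u': 9, 'p': 13, 't': 5}
tbl['p']*tbl['t'] = 13*5 = 65

65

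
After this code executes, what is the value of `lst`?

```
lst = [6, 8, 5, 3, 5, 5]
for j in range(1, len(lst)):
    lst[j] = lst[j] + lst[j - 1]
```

j=1: lst[1] = 8+6 = 14 → [6, 14, 5, 3, 5, 5]
j=2: lst[2] = 5+14 = 19 → [6, 14, 19, 3, 5, 5]
j=3: lst[3] = 3+19 = 22 → [6, 14, 19, 22, 5, 5]
j=4: lst[4] = 5+22 = 27 → [6, 14, 19, 22, 27, 5]
j=5: lst[5] = 5+27 = 32 → [6, 14, 19, 22, 27, 32]

[6, 14, 19, 22, 27, 32]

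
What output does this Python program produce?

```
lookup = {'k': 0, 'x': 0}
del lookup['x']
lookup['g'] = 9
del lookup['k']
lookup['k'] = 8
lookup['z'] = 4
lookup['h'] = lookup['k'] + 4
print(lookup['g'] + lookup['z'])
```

13

del 'x' → {'k': 0}
lookup['g'] = 9 → {'k': 0, 'g': 9}
del 'k' → {'g': 9}
lookup['k'] = 8 → {'g': 9, 'k': 8}
lookup['z'] = 4 → {'g': 9, 'k': 8, 'z': 4}
lookup['h'] = lookup['k']+4 = 12 → {'g': 9, 'k': 8, 'z': 4, 'h': 12}
lookup['g']+lookup['z'] = 9+4 = 13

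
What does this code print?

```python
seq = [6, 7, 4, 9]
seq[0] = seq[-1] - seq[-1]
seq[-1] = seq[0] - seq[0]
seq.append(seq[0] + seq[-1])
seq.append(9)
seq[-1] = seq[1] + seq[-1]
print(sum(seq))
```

27

seq[0] = seq[-1]-seq[-1] = 9-9 = 0 → [0, 7, 4, 9]
seq[-1] = seq[0]-seq[0] = 0-0 = 0 → [0, 7, 4, 0]
append seq[0]+seq[-1] = 0+0 = 0 → [0, 7, 4, 0, 0]
append 9 → [0, 7, 4, 0, 0, 9]
seq[-1] = seq[1]+seq[-1] = 7+9 = 16 → [0, 7, 4, 0, 0, 16]
sum = 27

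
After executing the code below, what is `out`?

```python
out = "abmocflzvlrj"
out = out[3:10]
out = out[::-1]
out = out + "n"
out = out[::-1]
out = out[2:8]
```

'cflzvl'

slice [3:10] → 'ocflzvl'
reverse → 'lvzlfco'
+ 'n' → 'lvzlfcon'
reverse → 'nocflzvl'
slice [2:8] → 'cflzvl'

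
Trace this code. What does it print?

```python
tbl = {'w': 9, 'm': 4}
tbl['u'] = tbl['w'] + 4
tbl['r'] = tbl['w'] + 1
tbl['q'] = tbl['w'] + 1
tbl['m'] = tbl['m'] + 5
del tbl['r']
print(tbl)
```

{'w': 9, 'm': 9, 'u': 13, 'q': 10}

tbl['u'] = tbl['w']+4 = 13 → {'w': 9, 'm': 4, 'u': 13}
tbl['r'] = tbl['w']+1 = 10 → {'w': 9, 'm': 4, 'u': 13, 'r': 10}
tbl['q'] = tbl['w']+1 = 10 → {'w': 9, 'm': 4, 'u': 13, 'r': 10, 'q': 10}
tbl['m'] = tbl['m']+5 = 9 → {'w': 9, 'm': 9, 'u': 13, 'r': 10, 'q': 10}
del 'r' → {'w': 9, 'm': 9, 'u': 13, 'q': 10}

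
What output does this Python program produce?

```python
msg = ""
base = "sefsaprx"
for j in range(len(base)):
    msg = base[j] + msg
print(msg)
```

xrpasfes

j=0: prepend 's' → 's'
j=1: prepend 'e' → 'es'
j=2: prepend 'f' → 'fes'
j=3: prepend 's' → 'sfes'
j=4: prepend 'a' → 'asfes'
j=5: prepend 'p' → 'pasfes'
j=6: prepend 'r' → 'rpasfes'
j=7: prepend 'x' → 'xrpasfes'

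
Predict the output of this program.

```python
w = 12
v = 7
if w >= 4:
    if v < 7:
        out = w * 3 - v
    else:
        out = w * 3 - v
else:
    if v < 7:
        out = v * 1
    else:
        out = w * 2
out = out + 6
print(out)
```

w=12, v=7
w >= 4 is True; v < 7 is False
→ out = w * 3 - v = 29
out = 29+6 = 35

35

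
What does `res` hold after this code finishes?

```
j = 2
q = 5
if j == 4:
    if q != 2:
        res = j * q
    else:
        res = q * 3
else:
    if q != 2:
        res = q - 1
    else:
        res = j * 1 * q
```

j=2, q=5
j == 4 is False; q != 2 is True
→ res = q - 1 = 4

4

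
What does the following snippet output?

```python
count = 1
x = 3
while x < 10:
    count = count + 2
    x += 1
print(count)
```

x=3: count = 1+2 = 3
x=4: count = 3+2 = 5
x=5: count = 5+2 = 7
x=6: count = 7+2 = 9
x=7: count = 9+2 = 11
x=8: count = 11+2 = 13
x=9: count = 13+2 = 15

15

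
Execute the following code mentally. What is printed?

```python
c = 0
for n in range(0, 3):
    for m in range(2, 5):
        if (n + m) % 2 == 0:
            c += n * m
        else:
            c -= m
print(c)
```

3

n=0,m=2: even sum, c = 0+0 = 0
n=0,m=3: odd sum, c = 0-3 = -3
n=0,m=4: even sum, c = (-3)+0 = -3
n=1,m=2: odd sum, c = (-3)-2 = -5
n=1,m=3: even sum, c = (-5)+3 = -2
n=1,m=4: odd sum, c = (-2)-4 = -6
n=2,m=2: even sum, c = (-6)+4 = -2
n=2,m=3: odd sum, c = (-2)-3 = -5
n=2,m=4: even sum, c = (-5)+8 = 3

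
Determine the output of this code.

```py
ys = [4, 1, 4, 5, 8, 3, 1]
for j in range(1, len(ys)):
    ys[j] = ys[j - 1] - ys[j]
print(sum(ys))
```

-49

j=1: ys[1] = 4-1 = 3 → [4, 3, 4, 5, 8, 3, 1]
j=2: ys[2] = 3-4 = -1 → [4, 3, -1, 5, 8, 3, 1]
j=3: ys[3] = (-1)-5 = -6 → [4, 3, -1, -6, 8, 3, 1]
j=4: ys[4] = (-6)-8 = -14 → [4, 3, -1, -6, -14, 3, 1]
j=5: ys[5] = (-14)-3 = -17 → [4, 3, -1, -6, -14, -17, 1]
j=6: ys[6] = (-17)-1 = -18 → [4, 3, -1, -6, -14, -17, -18]
sum = -49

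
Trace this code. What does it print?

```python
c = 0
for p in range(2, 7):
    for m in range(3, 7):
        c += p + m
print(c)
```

170

p=2,m=3: c = 0+5 = 5
p=2,m=4: c = 5+6 = 11
p=2,m=5: c = 11+7 = 18
p=2,m=6: c = 18+8 = 26
p=3,m=3: c = 26+6 = 32
p=3,m=4: c = 32+7 = 39
p=3,m=5: c = 39+8 = 47
p=3,m=6: c = 47+9 = 56
p=4,m=3: c = 56+7 = 63
p=4,m=4: c = 63+8 = 71
p=4,m=5: c = 71+9 = 80
p=4,m=6: c = 80+10 = 90
p=5,m=3: c = 90+8 = 98
p=5,m=4: c = 98+9 = 107
p=5,m=5: c = 107+10 = 117
p=5,m=6: c = 117+11 = 128
p=6,m=3: c = 128+9 = 137
p=6,m=4: c = 137+10 = 147
p=6,m=5: c = 147+11 = 158
p=6,m=6: c = 158+12 = 170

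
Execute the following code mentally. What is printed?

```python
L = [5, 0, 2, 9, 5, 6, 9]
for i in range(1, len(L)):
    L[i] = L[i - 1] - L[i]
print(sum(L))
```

i=1: L[1] = 5-0 = 5 → [5, 5, 2, 9, 5, 6, 9]
i=2: L[2] = 5-2 = 3 → [5, 5, 3, 9, 5, 6, 9]
i=3: L[3] = 3-9 = -6 → [5, 5, 3, -6, 5, 6, 9]
i=4: L[4] = (-6)-5 = -11 → [5, 5, 3, -6, -11, 6, 9]
i=5: L[5] = (-11)-6 = -17 → [5, 5, 3, -6, -11, -17, 9]
i=6: L[6] = (-17)-9 = -26 → [5, 5, 3, -6, -11, -17, -26]
sum = -47

-47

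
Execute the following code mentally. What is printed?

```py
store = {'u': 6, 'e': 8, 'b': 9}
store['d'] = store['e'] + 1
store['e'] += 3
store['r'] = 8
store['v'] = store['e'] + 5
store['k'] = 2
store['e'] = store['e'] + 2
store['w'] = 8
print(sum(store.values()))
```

store['d'] = store['e']+1 = 9 → {'u': 6, 'e': 8, 'b': 9, 'd': 9}
store['e'] = 8+3 = 11 → {'u': 6, 'e': 11, 'b': 9, 'd': 9}
store['r'] = 8 → {'u': 6, 'e': 11, 'b': 9, 'd': 9, 'r': 8}
store['v'] = store['e']+5 = 16 → {'u': 6, 'e': 11, 'b': 9, 'd': 9, 'r': 8, 'v': 16}
store['k'] = 2 → {'u': 6, 'e': 11, 'b': 9, 'd': 9, 'r': 8, 'v': 16, 'k': 2}
store['e'] = store['e']+2 = 13 → {'u': 6, 'e': 13, 'b': 9, 'd': 9, 'r': 8, 'v': 16, 'k': 2}
store['w'] = 8 → {'u': 6, 'e': 13, 'b': 9, 'd': 9, 'r': 8, 'v': 16, 'k': 2, 'w': 8}
sum of values = 71

71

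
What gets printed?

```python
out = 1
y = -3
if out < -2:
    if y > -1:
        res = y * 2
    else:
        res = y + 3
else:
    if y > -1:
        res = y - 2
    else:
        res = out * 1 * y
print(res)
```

-3

out=1, y=-3
out < -2 is False; y > -1 is False
→ res = out * 1 * y = -3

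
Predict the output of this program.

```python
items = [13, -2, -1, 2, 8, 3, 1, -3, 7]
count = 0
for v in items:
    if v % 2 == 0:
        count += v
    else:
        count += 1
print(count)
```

v=13: not even, count = 0+1 = 1
v=-2: even, count = 1+(-2) = -1
v=-1: not even, count = (-1)+1 = 0
v=2: even, count = 0+2 = 2
v=8: even, count = 2+8 = 10
v=3: not even, count = 10+1 = 11
v=1: not even, count = 11+1 = 12
v=-3: not even, count = 12+1 = 13
v=7: not even, count = 13+1 = 14

14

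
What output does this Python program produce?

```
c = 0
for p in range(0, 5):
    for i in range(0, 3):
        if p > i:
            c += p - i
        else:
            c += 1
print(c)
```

25

p=0,i=0: not 0>0, c = 0+1 = 1
p=0,i=1: not 0>1, c = 1+1 = 2
p=0,i=2: not 0>2, c = 2+1 = 3
p=1,i=0: 1>0, c = 3+1 = 4
p=1,i=1: not 1>1, c = 4+1 = 5
p=1,i=2: not 1>2, c = 5+1 = 6
p=2,i=0: 2>0, c = 6+2 = 8
p=2,i=1: 2>1, c = 8+1 = 9
p=2,i=2: not 2>2, c = 9+1 = 10
p=3,i=0: 3>0, c = 10+3 = 13
p=3,i=1: 3>1, c = 13+2 = 15
p=3,i=2: 3>2, c = 15+1 = 16
p=4,i=0: 4>0, c = 16+4 = 20
p=4,i=1: 4>1, c = 20+3 = 23
p=4,i=2: 4>2, c = 23+2 = 25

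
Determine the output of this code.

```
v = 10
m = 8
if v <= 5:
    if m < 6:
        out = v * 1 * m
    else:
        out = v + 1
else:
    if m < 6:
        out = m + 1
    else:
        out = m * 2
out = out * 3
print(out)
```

v=10, m=8
v <= 5 is False; m < 6 is False
→ out = m * 2 = 16
out = 16*3 = 48

48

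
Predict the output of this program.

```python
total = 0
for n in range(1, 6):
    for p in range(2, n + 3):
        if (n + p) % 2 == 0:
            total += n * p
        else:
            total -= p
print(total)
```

131

n=1,p=2: odd sum, total = 0-2 = -2
n=1,p=3: even sum, total = (-2)+3 = 1
n=2,p=2: even sum, total = 1+4 = 5
n=2,p=3: odd sum, total = 5-3 = 2
n=2,p=4: even sum, total = 2+8 = 10
n=3,p=2: odd sum, total = 10-2 = 8
n=3,p=3: even sum, total = 8+9 = 17
n=3,p=4: odd sum, total = 17-4 = 13
n=3,p=5: even sum, total = 13+15 = 28
n=4,p=2: even sum, total = 28+8 = 36
n=4,p=3: odd sum, total = 36-3 = 33
n=4,p=4: even sum, total = 33+16 = 49
n=4,p=5: odd sum, total = 49-5 = 44
n=4,p=6: even sum, total = 44+24 = 68
n=5,p=2: odd sum, total = 68-2 = 66
n=5,p=3: even sum, total = 66+15 = 81
n=5,p=4: odd sum, total = 81-4 = 77
n=5,p=5: even sum, total = 77+25 = 102
n=5,p=6: odd sum, total = 102-6 = 96
n=5,p=7: even sum, total = 96+35 = 131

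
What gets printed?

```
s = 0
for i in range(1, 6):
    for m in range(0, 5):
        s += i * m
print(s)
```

i=1,m=0: s = 0+0 = 0
i=1,m=1: s = 0+1 = 1
i=1,m=2: s = 1+2 = 3
i=1,m=3: s = 3+3 = 6
i=1,m=4: s = 6+4 = 10
i=2,m=0: s = 10+0 = 10
i=2,m=1: s = 10+2 = 12
i=2,m=2: s = 12+4 = 16
i=2,m=3: s = 16+6 = 22
i=2,m=4: s = 22+8 = 30
i=3,m=0: s = 30+0 = 30
i=3,m=1: s = 30+3 = 33
i=3,m=2: s = 33+6 = 39
i=3,m=3: s = 39+9 = 48
i=3,m=4: s = 48+12 = 60
i=4,m=0: s = 60+0 = 60
i=4,m=1: s = 60+4 = 64
i=4,m=2: s = 64+8 = 72
i=4,m=3: s = 72+12 = 84
i=4,m=4: s = 84+16 = 100
i=5,m=0: s = 100+0 = 100
i=5,m=1: s = 100+5 = 105
i=5,m=2: s = 105+10 = 115
i=5,m=3: s = 115+15 = 130
i=5,m=4: s = 130+20 = 150

150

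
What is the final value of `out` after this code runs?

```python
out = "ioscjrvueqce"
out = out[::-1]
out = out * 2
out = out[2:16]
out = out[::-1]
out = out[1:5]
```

reverse → 'ecqeuvrjcsoi'
repeat ×2 → 'ecqeuvrjcsoiecqeuvrjcsoi'
slice [2:16] → 'qeuvrjcsoiecqe'
reverse → 'eqceioscjrvueq'
slice [1:5] → 'qcei'

'qcei'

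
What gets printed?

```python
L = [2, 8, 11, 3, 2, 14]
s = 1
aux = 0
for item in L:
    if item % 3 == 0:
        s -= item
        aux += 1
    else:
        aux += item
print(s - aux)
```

-40

item=2: not %3==0; aux=2
item=8: not %3==0; aux=10
item=11: not %3==0; aux=21
item=3: %3==0, s = 1-3 = -2; aux=22
item=2: not %3==0; aux=24
item=14: not %3==0; aux=38
s-aux = (-2)-38 = -40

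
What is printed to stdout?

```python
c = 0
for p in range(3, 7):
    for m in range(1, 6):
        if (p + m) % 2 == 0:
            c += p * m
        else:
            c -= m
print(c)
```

102

p=3,m=1: even sum, c = 0+3 = 3
p=3,m=2: odd sum, c = 3-2 = 1
p=3,m=3: even sum, c = 1+9 = 10
p=3,m=4: odd sum, c = 10-4 = 6
p=3,m=5: even sum, c = 6+15 = 21
p=4,m=1: odd sum, c = 21-1 = 20
p=4,m=2: even sum, c = 20+8 = 28
p=4,m=3: odd sum, c = 28-3 = 25
p=4,m=4: even sum, c = 25+16 = 41
p=4,m=5: odd sum, c = 41-5 = 36
p=5,m=1: even sum, c = 36+5 = 41
p=5,m=2: odd sum, c = 41-2 = 39
p=5,m=3: even sum, c = 39+15 = 54
p=5,m=4: odd sum, c = 54-4 = 50
p=5,m=5: even sum, c = 50+25 = 75
p=6,m=1: odd sum, c = 75-1 = 74
p=6,m=2: even sum, c = 74+12 = 86
p=6,m=3: odd sum, c = 86-3 = 83
p=6,m=4: even sum, c = 83+24 = 107
p=6,m=5: odd sum, c = 107-5 = 102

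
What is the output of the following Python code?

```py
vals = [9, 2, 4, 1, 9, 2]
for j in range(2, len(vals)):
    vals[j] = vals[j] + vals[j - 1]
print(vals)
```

[9, 2, 6, 7, 16, 18]

j=2: vals[2] = 4+2 = 6 → [9, 2, 6, 1, 9, 2]
j=3: vals[3] = 1+6 = 7 → [9, 2, 6, 7, 9, 2]
j=4: vals[4] = 9+7 = 16 → [9, 2, 6, 7, 16, 2]
j=5: vals[5] = 2+16 = 18 → [9, 2, 6, 7, 16, 18]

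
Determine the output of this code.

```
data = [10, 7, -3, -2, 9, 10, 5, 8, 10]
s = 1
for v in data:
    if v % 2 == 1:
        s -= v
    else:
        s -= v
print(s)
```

v=10: not odd, s = 1-10 = -9
v=7: odd, s = (-9)-7 = -16
v=-3: odd, s = (-16)-(-3) = -13
v=-2: not odd, s = (-13)-(-2) = -11
v=9: odd, s = (-11)-9 = -20
v=10: not odd, s = (-20)-10 = -30
v=5: odd, s = (-30)-5 = -35
v=8: not odd, s = (-35)-8 = -43
v=10: not odd, s = (-43)-10 = -53

-53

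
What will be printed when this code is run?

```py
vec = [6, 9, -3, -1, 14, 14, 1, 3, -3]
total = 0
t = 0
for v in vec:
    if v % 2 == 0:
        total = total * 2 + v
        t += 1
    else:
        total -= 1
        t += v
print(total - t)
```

v=6: even, total = 0*2+6 = 6; t=1
v=9: not even, total = 6-1 = 5; t=10
v=-3: not even, total = 5-1 = 4; t=7
v=-1: not even, total = 4-1 = 3; t=6
v=14: even, total = 3*2+14 = 20; t=7
v=14: even, total = 20*2+14 = 54; t=8
v=1: not even, total = 54-1 = 53; t=9
v=3: not even, total = 53-1 = 52; t=12
v=-3: not even, total = 52-1 = 51; t=9
total-t = 51-9 = 42

42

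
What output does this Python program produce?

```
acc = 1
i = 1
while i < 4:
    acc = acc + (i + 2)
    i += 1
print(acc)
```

i=1: acc = 1+3 = 4
i=2: acc = 4+4 = 8
i=3: acc = 8+5 = 13

13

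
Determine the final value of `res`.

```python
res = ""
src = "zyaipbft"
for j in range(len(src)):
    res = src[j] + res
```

'tfbpiayz'

j=0: prepend 'z' → 'z'
j=1: prepend 'y' → 'yz'
j=2: prepend 'a' → 'ayz'
j=3: prepend 'i' → 'iayz'
j=4: prepend 'p' → 'piayz'
j=5: prepend 'b' → 'bpiayz'
j=6: prepend 'f' → 'fbpiayz'
j=7: prepend 't' → 'tfbpiayz'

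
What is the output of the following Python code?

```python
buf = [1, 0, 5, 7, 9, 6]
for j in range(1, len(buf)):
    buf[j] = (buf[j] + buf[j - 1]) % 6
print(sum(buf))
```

11

j=1: buf[1] = (0+1)%6 = 1 → [1, 1, 5, 7, 9, 6]
j=2: buf[2] = (5+1)%6 = 0 → [1, 1, 0, 7, 9, 6]
j=3: buf[3] = (7+0)%6 = 1 → [1, 1, 0, 1, 9, 6]
j=4: buf[4] = (9+1)%6 = 4 → [1, 1, 0, 1, 4, 6]
j=5: buf[5] = (6+4)%6 = 4 → [1, 1, 0, 1, 4, 4]
sum = 11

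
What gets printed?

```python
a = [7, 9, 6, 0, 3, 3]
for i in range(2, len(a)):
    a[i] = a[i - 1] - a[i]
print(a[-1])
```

-3

i=2: a[2] = 9-6 = 3 → [7, 9, 3, 0, 3, 3]
i=3: a[3] = 3-0 = 3 → [7, 9, 3, 3, 3, 3]
i=4: a[4] = 3-3 = 0 → [7, 9, 3, 3, 0, 3]
i=5: a[5] = 0-3 = -3 → [7, 9, 3, 3, 0, -3]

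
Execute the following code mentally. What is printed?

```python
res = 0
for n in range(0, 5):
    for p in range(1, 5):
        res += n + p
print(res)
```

90

n=0,p=1: res = 0+1 = 1
n=0,p=2: res = 1+2 = 3
n=0,p=3: res = 3+3 = 6
n=0,p=4: res = 6+4 = 10
n=1,p=1: res = 10+2 = 12
n=1,p=2: res = 12+3 = 15
n=1,p=3: res = 15+4 = 19
n=1,p=4: res = 19+5 = 24
n=2,p=1: res = 24+3 = 27
n=2,p=2: res = 27+4 = 31
n=2,p=3: res = 31+5 = 36
n=2,p=4: res = 36+6 = 42
n=3,p=1: res = 42+4 = 46
n=3,p=2: res = 46+5 = 51
n=3,p=3: res = 51+6 = 57
n=3,p=4: res = 57+7 = 64
n=4,p=1: res = 64+5 = 69
n=4,p=2: res = 69+6 = 75
n=4,p=3: res = 75+7 = 82
n=4,p=4: res = 82+8 = 90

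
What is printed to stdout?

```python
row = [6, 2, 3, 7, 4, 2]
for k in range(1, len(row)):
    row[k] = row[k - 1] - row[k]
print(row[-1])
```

k=1: row[1] = 6-2 = 4 → [6, 4, 3, 7, 4, 2]
k=2: row[2] = 4-3 = 1 → [6, 4, 1, 7, 4, 2]
k=3: row[3] = 1-7 = -6 → [6, 4, 1, -6, 4, 2]
k=4: row[4] = (-6)-4 = -10 → [6, 4, 1, -6, -10, 2]
k=5: row[5] = (-10)-2 = -12 → [6, 4, 1, -6, -10, -12]

-12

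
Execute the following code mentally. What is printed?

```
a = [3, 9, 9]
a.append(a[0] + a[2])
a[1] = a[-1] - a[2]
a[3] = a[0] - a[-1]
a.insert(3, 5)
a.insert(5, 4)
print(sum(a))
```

append a[0]+a[2] = 3+9 = 12 → [3, 9, 9, 12]
a[1] = a[-1]-a[2] = 12-9 = 3 → [3, 3, 9, 12]
a[3] = a[0]-a[-1] = 3-12 = -9 → [3, 3, 9, -9]
insert 5 at 3 → [3, 3, 9, 5, -9]
insert 4 at 5 → [3, 3, 9, 5, -9, 4]
sum = 15

15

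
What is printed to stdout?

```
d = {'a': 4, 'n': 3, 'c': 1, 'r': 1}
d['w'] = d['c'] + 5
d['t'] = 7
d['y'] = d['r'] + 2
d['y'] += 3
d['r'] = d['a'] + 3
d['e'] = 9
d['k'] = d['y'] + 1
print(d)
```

{'a': 4, 'n': 3, 'c': 1, 'r': 7, 'w': 6, 't': 7, 'y': 6, 'e': 9, 'k': 7}

d['w'] = d['c']+5 = 6 → {'a': 4, 'n': 3, 'c': 1, 'r': 1, 'w': 6}
d['t'] = 7 → {'a': 4, 'n': 3, 'c': 1, 'r': 1, 'w': 6, 't': 7}
d['y'] = d['r']+2 = 3 → {'a': 4, 'n': 3, 'c': 1, 'r': 1, 'w': 6, 't': 7, 'y': 3}
d['y'] = 3+3 = 6 → {'a': 4, 'n': 3, 'c': 1, 'r': 1, 'w': 6, 't': 7, 'y': 6}
d['r'] = d['a']+3 = 7 → {'a': 4, 'n': 3, 'c': 1, 'r': 7, 'w': 6, 't': 7, 'y': 6}
d['e'] = 9 → {'a': 4, 'n': 3, 'c': 1, 'r': 7, 'w': 6, 't': 7, 'y': 6, 'e': 9}
d['k'] = d['y']+1 = 7 → {'a': 4, 'n': 3, 'c': 1, 'r': 7, 'w': 6, 't': 7, 'y': 6, 'e': 9, 'k': 7}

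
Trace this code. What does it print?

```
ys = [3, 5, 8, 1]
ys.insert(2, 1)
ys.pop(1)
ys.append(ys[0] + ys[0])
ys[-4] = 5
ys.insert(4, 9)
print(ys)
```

[3, 5, 8, 1, 9, 6]

insert 1 at 2 → [3, 5, 1, 8, 1]
pop(1) removes 5 → [3, 1, 8, 1]
append ys[0]+ys[0] = 3+3 = 6 → [3, 1, 8, 1, 6]
ys[-4] = 5 → [3, 5, 8, 1, 6]
insert 9 at 4 → [3, 5, 8, 1, 9, 6]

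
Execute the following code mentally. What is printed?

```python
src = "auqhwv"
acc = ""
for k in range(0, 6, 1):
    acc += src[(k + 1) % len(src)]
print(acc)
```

k=0: add src[1]='u' → 'u'
k=1: add src[2]='q' → 'uq'
k=2: add src[3]='h' → 'uqh'
k=3: add src[4]='w' → 'uqhw'
k=4: add src[5]='v' → 'uqhwv'
k=5: add src[0]='a' → 'uqhwva'

uqhwva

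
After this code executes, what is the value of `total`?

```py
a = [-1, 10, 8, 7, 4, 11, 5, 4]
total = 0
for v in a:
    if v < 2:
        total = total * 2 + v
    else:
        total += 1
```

v=-1: <2, total = 0*2+(-1) = -1
v=10: not <2, total = (-1)+1 = 0
v=8: not <2, total = 0+1 = 1
v=7: not <2, total = 1+1 = 2
v=4: not <2, total = 2+1 = 3
v=11: not <2, total = 3+1 = 4
v=5: not <2, total = 4+1 = 5
v=4: not <2, total = 5+1 = 6

6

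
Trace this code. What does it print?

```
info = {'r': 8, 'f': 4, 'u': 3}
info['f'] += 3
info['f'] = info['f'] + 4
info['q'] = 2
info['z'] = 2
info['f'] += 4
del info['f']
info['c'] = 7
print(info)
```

{'r': 8, 'u': 3, 'q': 2, 'z': 2, 'c': 7}

info['f'] = 4+3 = 7 → {'r': 8, 'f': 7, 'u': 3}
info['f'] = info['f']+4 = 11 → {'r': 8, 'f': 11, 'u': 3}
info['q'] = 2 → {'r': 8, 'f': 11, 'u': 3, 'q': 2}
info['z'] = 2 → {'r': 8, 'f': 11, 'u': 3, 'q': 2, 'z': 2}
info['f'] = 11+4 = 15 → {'r': 8, 'f': 15, 'u': 3, 'q': 2, 'z': 2}
del 'f' → {'r': 8, 'u': 3, 'q': 2, 'z': 2}
info['c'] = 7 → {'r': 8, 'u': 3, 'q': 2, 'z': 2, 'c': 7}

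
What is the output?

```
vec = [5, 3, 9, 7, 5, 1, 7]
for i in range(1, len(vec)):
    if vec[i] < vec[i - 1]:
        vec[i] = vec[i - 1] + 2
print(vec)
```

i=1: 3<5, vec[1] = 5+2 = 7 → [5, 7, 9, 7, 5, 1, 7]
i=2: 9>=7, unchanged → [5, 7, 9, 7, 5, 1, 7]
i=3: 7<9, vec[3] = 9+2 = 11 → [5, 7, 9, 11, 5, 1, 7]
i=4: 5<11, vec[4] = 11+2 = 13 → [5, 7, 9, 11, 13, 1, 7]
i=5: 1<13, vec[5] = 13+2 = 15 → [5, 7, 9, 11, 13, 15, 7]
i=6: 7<15, vec[6] = 15+2 = 17 → [5, 7, 9, 11, 13, 15, 17]

[5, 7, 9, 11, 13, 15, 17]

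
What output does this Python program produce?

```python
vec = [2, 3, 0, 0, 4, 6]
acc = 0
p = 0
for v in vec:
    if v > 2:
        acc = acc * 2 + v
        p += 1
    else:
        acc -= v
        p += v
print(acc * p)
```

v=2: not >2, acc = 0-2 = -2; p=2
v=3: >2, acc = (-2)*2+3 = -1; p=3
v=0: not >2, acc = (-1)-0 = -1; p=3
v=0: not >2, acc = (-1)-0 = -1; p=3
v=4: >2, acc = (-1)*2+4 = 2; p=4
v=6: >2, acc = 2*2+6 = 10; p=5
acc*p = 10*5 = 50

50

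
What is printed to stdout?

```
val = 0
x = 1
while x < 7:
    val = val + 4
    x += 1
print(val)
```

x=1: val = 0+4 = 4
x=2: val = 4+4 = 8
x=3: val = 8+4 = 12
x=4: val = 12+4 = 16
x=5: val = 16+4 = 20
x=6: val = 20+4 = 24

24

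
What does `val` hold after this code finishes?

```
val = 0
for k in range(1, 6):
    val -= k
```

k=1: val = 0-1 = -1
k=2: val = (-1)-2 = -3
k=3: val = (-3)-3 = -6
k=4: val = (-6)-4 = -10
k=5: val = (-10)-5 = -15

-15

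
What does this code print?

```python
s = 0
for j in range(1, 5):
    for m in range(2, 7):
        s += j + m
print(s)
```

130

j=1,m=2: s = 0+3 = 3
j=1,m=3: s = 3+4 = 7
j=1,m=4: s = 7+5 = 12
j=1,m=5: s = 12+6 = 18
j=1,m=6: s = 18+7 = 25
j=2,m=2: s = 25+4 = 29
j=2,m=3: s = 29+5 = 34
j=2,m=4: s = 34+6 = 40
j=2,m=5: s = 40+7 = 47
j=2,m=6: s = 47+8 = 55
j=3,m=2: s = 55+5 = 60
j=3,m=3: s = 60+6 = 66
j=3,m=4: s = 66+7 = 73
j=3,m=5: s = 73+8 = 81
j=3,m=6: s = 81+9 = 90
j=4,m=2: s = 90+6 = 96
j=4,m=3: s = 96+7 = 103
j=4,m=4: s = 103+8 = 111
j=4,m=5: s = 111+9 = 120
j=4,m=6: s = 120+10 = 130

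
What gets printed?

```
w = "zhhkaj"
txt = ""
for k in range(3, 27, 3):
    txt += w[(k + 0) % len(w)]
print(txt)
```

k=3: add w[3]='k' → 'k'
k=6: add w[0]='z' → 'kz'
k=9: add w[3]='k' → 'kzk'
k=12: add w[0]='z' → 'kzkz'
k=15: add w[3]='k' → 'kzkzk'
k=18: add w[0]='z' → 'kzkzkz'
k=21: add w[3]='k' → 'kzkzkzk'
k=24: add w[0]='z' → 'kzkzkzkz'

kzkzkzkz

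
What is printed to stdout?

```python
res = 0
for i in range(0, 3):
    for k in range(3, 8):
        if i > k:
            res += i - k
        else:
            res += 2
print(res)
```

i=0,k=3: not 0>3, res = 0+2 = 2
i=0,k=4: not 0>4, res = 2+2 = 4
i=0,k=5: not 0>5, res = 4+2 = 6
i=0,k=6: not 0>6, res = 6+2 = 8
i=0,k=7: not 0>7, res = 8+2 = 10
i=1,k=3: not 1>3, res = 10+2 = 12
i=1,k=4: not 1>4, res = 12+2 = 14
i=1,k=5: not 1>5, res = 14+2 = 16
i=1,k=6: not 1>6, res = 16+2 = 18
i=1,k=7: not 1>7, res = 18+2 = 20
i=2,k=3: not 2>3, res = 20+2 = 22
i=2,k=4: not 2>4, res = 22+2 = 24
i=2,k=5: not 2>5, res = 24+2 = 26
i=2,k=6: not 2>6, res = 26+2 = 28
i=2,k=7: not 2>7, res = 28+2 = 30

30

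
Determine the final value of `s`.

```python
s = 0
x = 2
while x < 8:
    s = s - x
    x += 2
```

-12

x=2: s = 0-2 = -2
x=4: s = (-2)-4 = -6
x=6: s = (-6)-6 = -12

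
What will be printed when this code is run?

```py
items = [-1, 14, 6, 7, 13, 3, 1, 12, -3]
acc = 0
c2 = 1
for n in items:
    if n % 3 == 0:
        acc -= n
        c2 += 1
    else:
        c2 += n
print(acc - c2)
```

n=-1: not %3==0; c2=0
n=14: not %3==0; c2=14
n=6: %3==0, acc = 0-6 = -6; c2=15
n=7: not %3==0; c2=22
n=13: not %3==0; c2=35
n=3: %3==0, acc = (-6)-3 = -9; c2=36
n=1: not %3==0; c2=37
n=12: %3==0, acc = (-9)-12 = -21; c2=38
n=-3: %3==0, acc = (-21)-(-3) = -18; c2=39
acc-c2 = (-18)-39 = -57

-57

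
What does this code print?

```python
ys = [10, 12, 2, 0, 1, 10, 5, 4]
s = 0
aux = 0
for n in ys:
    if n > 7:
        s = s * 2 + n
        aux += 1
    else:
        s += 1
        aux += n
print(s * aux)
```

1230

n=10: >7, s = 0*2+10 = 10; aux=1
n=12: >7, s = 10*2+12 = 32; aux=2
n=2: not >7, s = 32+1 = 33; aux=4
n=0: not >7, s = 33+1 = 34; aux=4
n=1: not >7, s = 34+1 = 35; aux=5
n=10: >7, s = 35*2+10 = 80; aux=6
n=5: not >7, s = 80+1 = 81; aux=11
n=4: not >7, s = 81+1 = 82; aux=15
s*aux = 82*15 = 1230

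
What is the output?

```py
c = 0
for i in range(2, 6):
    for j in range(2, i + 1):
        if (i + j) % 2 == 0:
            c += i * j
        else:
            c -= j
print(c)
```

66

i=2,j=2: even sum, c = 0+4 = 4
i=3,j=2: odd sum, c = 4-2 = 2
i=3,j=3: even sum, c = 2+9 = 11
i=4,j=2: even sum, c = 11+8 = 19
i=4,j=3: odd sum, c = 19-3 = 16
i=4,j=4: even sum, c = 16+16 = 32
i=5,j=2: odd sum, c = 32-2 = 30
i=5,j=3: even sum, c = 30+15 = 45
i=5,j=4: odd sum, c = 45-4 = 41
i=5,j=5: even sum, c = 41+25 = 66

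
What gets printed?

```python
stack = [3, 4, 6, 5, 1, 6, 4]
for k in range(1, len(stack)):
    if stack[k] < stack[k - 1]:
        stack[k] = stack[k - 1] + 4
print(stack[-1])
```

22

k=1: 4>=3, unchanged → [3, 4, 6, 5, 1, 6, 4]
k=2: 6>=4, unchanged → [3, 4, 6, 5, 1, 6, 4]
k=3: 5<6, stack[3] = 6+4 = 10 → [3, 4, 6, 10, 1, 6, 4]
k=4: 1<10, stack[4] = 10+4 = 14 → [3, 4, 6, 10, 14, 6, 4]
k=5: 6<14, stack[5] = 14+4 = 18 → [3, 4, 6, 10, 14, 18, 4]
k=6: 4<18, stack[6] = 18+4 = 22 → [3, 4, 6, 10, 14, 18, 22]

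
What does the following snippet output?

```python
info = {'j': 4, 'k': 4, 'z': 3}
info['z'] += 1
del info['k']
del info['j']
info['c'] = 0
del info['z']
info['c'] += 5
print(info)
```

{'c': 5}

info['z'] = 3+1 = 4 → {'j': 4, 'k': 4, 'z': 4}
del 'k' → {'j': 4, 'z': 4}
del 'j' → {'z': 4}
info['c'] = 0 → {'z': 4, 'c': 0}
del 'z' → {'c': 0}
info['c'] = 0+5 = 5 → {'c': 5}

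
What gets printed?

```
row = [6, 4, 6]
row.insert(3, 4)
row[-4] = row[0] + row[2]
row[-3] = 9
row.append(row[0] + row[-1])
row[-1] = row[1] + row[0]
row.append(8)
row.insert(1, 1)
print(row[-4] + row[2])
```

15

insert 4 at 3 → [6, 4, 6, 4]
row[-4] = row[0]+row[2] = 6+6 = 12 → [12, 4, 6, 4]
row[-3] = 9 → [12, 9, 6, 4]
append row[0]+row[-1] = 12+4 = 16 → [12, 9, 6, 4, 16]
row[-1] = row[1]+row[0] = 9+12 = 21 → [12, 9, 6, 4, 21]
append 8 → [12, 9, 6, 4, 21, 8]
insert 1 at 1 → [12, 1, 9, 6, 4, 21, 8]
row[-4]+row[2] = 6+9 = 15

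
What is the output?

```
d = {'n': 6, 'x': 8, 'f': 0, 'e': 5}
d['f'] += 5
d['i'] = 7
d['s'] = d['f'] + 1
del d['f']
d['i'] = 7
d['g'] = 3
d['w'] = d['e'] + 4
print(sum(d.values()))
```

44

d['f'] = 0+5 = 5 → {'n': 6, 'x': 8, 'f': 5, 'e': 5}
d['i'] = 7 → {'n': 6, 'x': 8, 'f': 5, 'e': 5, 'i': 7}
d['s'] = d['f']+1 = 6 → {'n': 6, 'x': 8, 'f': 5, 'e': 5, 'i': 7, 's': 6}
del 'f' → {'n': 6, 'x': 8, 'e': 5, 'i': 7, 's': 6}
d['i'] = 7 → {'n': 6, 'x': 8, 'e': 5, 'i': 7, 's': 6}
d['g'] = 3 → {'n': 6, 'x': 8, 'e': 5, 'i': 7, 's': 6, 'g': 3}
d['w'] = d['e']+4 = 9 → {'n': 6, 'x': 8, 'e': 5, 'i': 7, 's': 6, 'g': 3, 'w': 9}
sum of values = 44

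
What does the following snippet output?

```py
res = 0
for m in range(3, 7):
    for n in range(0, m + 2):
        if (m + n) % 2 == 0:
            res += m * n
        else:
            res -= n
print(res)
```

110

m=3,n=0: odd sum, res = 0-0 = 0
m=3,n=1: even sum, res = 0+3 = 3
m=3,n=2: odd sum, res = 3-2 = 1
m=3,n=3: even sum, res = 1+9 = 10
m=3,n=4: odd sum, res = 10-4 = 6
m=4,n=0: even sum, res = 6+0 = 6
m=4,n=1: odd sum, res = 6-1 = 5
m=4,n=2: even sum, res = 5+8 = 13
m=4,n=3: odd sum, res = 13-3 = 10
m=4,n=4: even sum, res = 10+16 = 26
m=4,n=5: odd sum, res = 26-5 = 21
m=5,n=0: odd sum, res = 21-0 = 21
m=5,n=1: even sum, res = 21+5 = 26
m=5,n=2: odd sum, res = 26-2 = 24
m=5,n=3: even sum, res = 24+15 = 39
m=5,n=4: odd sum, res = 39-4 = 35
m=5,n=5: even sum, res = 35+25 = 60
m=5,n=6: odd sum, res = 60-6 = 54
m=6,n=0: even sum, res = 54+0 = 54
m=6,n=1: odd sum, res = 54-1 = 53
m=6,n=2: even sum, res = 53+12 = 65
m=6,n=3: odd sum, res = 65-3 = 62
m=6,n=4: even sum, res = 62+24 = 86
m=6,n=5: odd sum, res = 86-5 = 81
m=6,n=6: even sum, res = 81+36 = 117
m=6,n=7: odd sum, res = 117-7 = 110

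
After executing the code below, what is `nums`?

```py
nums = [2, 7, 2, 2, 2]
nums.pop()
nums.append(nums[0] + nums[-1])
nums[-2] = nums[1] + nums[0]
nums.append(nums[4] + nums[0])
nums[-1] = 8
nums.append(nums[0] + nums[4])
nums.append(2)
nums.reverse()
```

pop() removes 2 → [2, 7, 2, 2]
append nums[0]+nums[-1] = 2+2 = 4 → [2, 7, 2, 2, 4]
nums[-2] = nums[1]+nums[0] = 7+2 = 9 → [2, 7, 2, 9, 4]
append nums[4]+nums[0] = 4+2 = 6 → [2, 7, 2, 9, 4, 6]
nums[-1] = 8 → [2, 7, 2, 9, 4, 8]
append nums[0]+nums[4] = 2+4 = 6 → [2, 7, 2, 9, 4, 8, 6]
append 2 → [2, 7, 2, 9, 4, 8, 6, 2]
reverse → [2, 6, 8, 4, 9, 2, 7, 2]

[2, 6, 8, 4, 9, 2, 7, 2]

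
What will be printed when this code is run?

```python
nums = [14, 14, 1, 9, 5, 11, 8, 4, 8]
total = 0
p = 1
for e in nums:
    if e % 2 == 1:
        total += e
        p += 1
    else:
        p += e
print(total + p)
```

79

e=14: not odd; p=15
e=14: not odd; p=29
e=1: odd, total = 0+1 = 1; p=30
e=9: odd, total = 1+9 = 10; p=31
e=5: odd, total = 10+5 = 15; p=32
e=11: odd, total = 15+11 = 26; p=33
e=8: not odd; p=41
e=4: not odd; p=45
e=8: not odd; p=53
total+p = 26+53 = 79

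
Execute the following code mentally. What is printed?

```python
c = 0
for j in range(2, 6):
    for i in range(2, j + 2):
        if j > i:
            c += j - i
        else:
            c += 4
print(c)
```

42

j=2,i=2: not 2>2, c = 0+4 = 4
j=2,i=3: not 2>3, c = 4+4 = 8
j=3,i=2: 3>2, c = 8+1 = 9
j=3,i=3: not 3>3, c = 9+4 = 13
j=3,i=4: not 3>4, c = 13+4 = 17
j=4,i=2: 4>2, c = 17+2 = 19
j=4,i=3: 4>3, c = 19+1 = 20
j=4,i=4: not 4>4, c = 20+4 = 24
j=4,i=5: not 4>5, c = 24+4 = 28
j=5,i=2: 5>2, c = 28+3 = 31
j=5,i=3: 5>3, c = 31+2 = 33
j=5,i=4: 5>4, c = 33+1 = 34
j=5,i=5: not 5>5, c = 34+4 = 38
j=5,i=6: not 5>6, c = 38+4 = 42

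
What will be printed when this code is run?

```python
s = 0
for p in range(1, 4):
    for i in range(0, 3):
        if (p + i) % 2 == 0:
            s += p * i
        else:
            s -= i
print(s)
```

p=1,i=0: odd sum, s = 0-0 = 0
p=1,i=1: even sum, s = 0+1 = 1
p=1,i=2: odd sum, s = 1-2 = -1
p=2,i=0: even sum, s = (-1)+0 = -1
p=2,i=1: odd sum, s = (-1)-1 = -2
p=2,i=2: even sum, s = (-2)+4 = 2
p=3,i=0: odd sum, s = 2-0 = 2
p=3,i=1: even sum, s = 2+3 = 5
p=3,i=2: odd sum, s = 5-2 = 3

3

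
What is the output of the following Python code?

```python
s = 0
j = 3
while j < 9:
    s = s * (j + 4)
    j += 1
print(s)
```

j=3: s = 0*7 = 0
j=4: s = 0*8 = 0
j=5: s = 0*9 = 0
j=6: s = 0*10 = 0
j=7: s = 0*11 = 0
j=8: s = 0*12 = 0

0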